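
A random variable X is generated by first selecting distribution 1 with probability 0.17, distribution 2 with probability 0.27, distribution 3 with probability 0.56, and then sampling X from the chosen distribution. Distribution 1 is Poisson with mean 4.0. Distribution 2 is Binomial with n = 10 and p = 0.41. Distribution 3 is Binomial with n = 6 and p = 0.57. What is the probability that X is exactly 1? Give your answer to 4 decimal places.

Conditional on each component, P(X = 1): 1: 0.0732626; 2: 0.0355183; 3: 0.0502769.
By total probability, P(X = 1) = 0.17·0.0732626 + 0.27·0.0355183 + 0.56·0.0502769 = 0.0501996.

0.0502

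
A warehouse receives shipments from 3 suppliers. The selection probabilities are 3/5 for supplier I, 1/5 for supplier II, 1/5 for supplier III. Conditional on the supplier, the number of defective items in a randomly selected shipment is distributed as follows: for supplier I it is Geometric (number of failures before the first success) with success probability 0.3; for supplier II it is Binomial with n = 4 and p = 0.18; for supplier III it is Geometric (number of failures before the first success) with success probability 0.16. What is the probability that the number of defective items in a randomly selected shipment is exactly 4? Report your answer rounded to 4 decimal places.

Conditional on each supplier, P(X = 4): I: 0.07203; II: 0.00104976; III: 0.0796594.
By total probability, P(X = 4) = 0.6·0.07203 + 0.2·0.00104976 + 0.2·0.0796594 = 0.0593598.

0.0594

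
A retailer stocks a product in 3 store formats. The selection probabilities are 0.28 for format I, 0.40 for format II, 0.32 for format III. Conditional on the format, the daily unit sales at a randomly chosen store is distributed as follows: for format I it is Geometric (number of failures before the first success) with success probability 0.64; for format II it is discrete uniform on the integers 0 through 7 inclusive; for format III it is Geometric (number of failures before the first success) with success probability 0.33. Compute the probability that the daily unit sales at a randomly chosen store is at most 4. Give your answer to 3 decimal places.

0.805

Conditional on each format, P(X ≤ 4): I: 0.993953; II: 0.625; III: 0.864987.
By total probability, P(X ≤ 4) = 0.28·0.993953 + 0.4·0.625 + 0.32·0.864987 = 0.805103.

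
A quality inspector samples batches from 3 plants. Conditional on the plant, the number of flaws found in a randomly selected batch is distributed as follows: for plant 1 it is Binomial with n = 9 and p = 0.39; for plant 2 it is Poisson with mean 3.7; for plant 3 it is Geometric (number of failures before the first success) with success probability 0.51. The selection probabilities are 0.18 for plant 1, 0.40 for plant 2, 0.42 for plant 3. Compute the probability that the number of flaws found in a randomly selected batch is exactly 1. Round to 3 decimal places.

Conditional on each plant, P(X = 1): 1: 0.0672893; 2: 0.091477; 3: 0.2499.
By total probability, P(X = 1) = 0.18·0.0672893 + 0.4·0.091477 + 0.42·0.2499 = 0.153661.

0.154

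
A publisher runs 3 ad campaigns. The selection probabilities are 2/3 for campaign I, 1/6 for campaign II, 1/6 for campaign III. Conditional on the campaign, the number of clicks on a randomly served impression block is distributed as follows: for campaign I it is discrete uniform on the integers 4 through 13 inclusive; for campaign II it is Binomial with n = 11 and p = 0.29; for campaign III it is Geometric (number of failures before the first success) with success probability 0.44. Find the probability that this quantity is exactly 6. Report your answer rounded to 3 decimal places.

Conditional on each campaign, P(X = 6): I: 0.1; II: 0.0495817; III: 0.01357.
By total probability, P(X = 6) = 0.666667·0.1 + 0.166667·0.0495817 + 0.166667·0.01357 = 0.077192.

0.077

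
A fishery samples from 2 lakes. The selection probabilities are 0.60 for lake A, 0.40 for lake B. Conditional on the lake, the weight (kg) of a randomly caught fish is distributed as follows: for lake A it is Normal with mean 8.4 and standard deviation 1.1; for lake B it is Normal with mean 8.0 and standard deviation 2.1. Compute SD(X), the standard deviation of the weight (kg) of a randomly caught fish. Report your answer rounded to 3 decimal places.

Per component, A: μ=8.4, E[X²]=71.77; B: μ=8, E[X²]=68.41.
E[X] = 0.6·8.4 + 0.4·8 = 8.24.
E[X²] = 0.6·71.77 + 0.4·68.41 = 70.426.
Var(X) = E[X²] − (E[X])² = 70.426 − 67.8976 = 2.5284.
SD(X) = √2.5284 = 1.59009.

1.590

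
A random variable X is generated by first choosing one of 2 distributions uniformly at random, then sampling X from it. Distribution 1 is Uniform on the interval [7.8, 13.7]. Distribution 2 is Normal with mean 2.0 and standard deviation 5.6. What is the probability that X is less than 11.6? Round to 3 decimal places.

Conditional on each component, P(X < 11.6): 1: 0.644068; 2: 0.956762.
By total probability, P(X < 11.6) = 0.5·0.644068 + 0.5·0.956762 = 0.800415.

0.800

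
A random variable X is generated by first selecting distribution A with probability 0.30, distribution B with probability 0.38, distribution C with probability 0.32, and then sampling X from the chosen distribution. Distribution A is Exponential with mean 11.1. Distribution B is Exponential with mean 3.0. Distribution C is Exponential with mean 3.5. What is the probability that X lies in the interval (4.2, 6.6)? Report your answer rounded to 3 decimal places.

Conditional on each component, P(4.2 < X < 6.6): A: 0.133185; B: 0.135794; C: 0.149474.
By total probability, P(4.2 < X < 6.6) = 0.3·0.133185 + 0.38·0.135794 + 0.32·0.149474 = 0.139389.

0.139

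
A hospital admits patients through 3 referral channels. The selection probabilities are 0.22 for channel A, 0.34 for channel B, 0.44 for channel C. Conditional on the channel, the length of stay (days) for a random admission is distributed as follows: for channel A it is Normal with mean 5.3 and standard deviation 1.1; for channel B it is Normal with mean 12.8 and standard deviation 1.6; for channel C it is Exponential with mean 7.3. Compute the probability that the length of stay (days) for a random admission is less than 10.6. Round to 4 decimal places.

Conditional on each channel, P(X < 10.6): A: 0.999999; B: 0.0845657; C: 0.765911.
By total probability, P(X < 10.6) = 0.22·0.999999 + 0.34·0.0845657 + 0.44·0.765911 = 0.585753.

0.5858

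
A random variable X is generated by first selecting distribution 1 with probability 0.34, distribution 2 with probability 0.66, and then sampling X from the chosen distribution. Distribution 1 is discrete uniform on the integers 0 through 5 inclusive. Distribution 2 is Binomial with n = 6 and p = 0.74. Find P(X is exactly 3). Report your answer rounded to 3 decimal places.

Conditional on each component, P(X = 3): 1: 0.166667; 2: 0.142444.
By total probability, P(X = 3) = 0.34·0.166667 + 0.66·0.142444 = 0.15068.

0.151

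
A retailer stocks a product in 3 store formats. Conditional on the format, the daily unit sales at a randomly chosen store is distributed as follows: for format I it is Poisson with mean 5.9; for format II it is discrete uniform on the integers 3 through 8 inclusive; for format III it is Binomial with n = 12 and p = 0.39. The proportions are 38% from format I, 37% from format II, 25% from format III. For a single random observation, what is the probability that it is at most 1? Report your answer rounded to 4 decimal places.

Conditional on each format, P(X ≤ 1): I: 0.0189022; II: 0; III: 0.0230189.
By total probability, P(X ≤ 1) = 0.38·0.0189022 + 0.37·0 + 0.25·0.0230189 = 0.0129375.

0.0129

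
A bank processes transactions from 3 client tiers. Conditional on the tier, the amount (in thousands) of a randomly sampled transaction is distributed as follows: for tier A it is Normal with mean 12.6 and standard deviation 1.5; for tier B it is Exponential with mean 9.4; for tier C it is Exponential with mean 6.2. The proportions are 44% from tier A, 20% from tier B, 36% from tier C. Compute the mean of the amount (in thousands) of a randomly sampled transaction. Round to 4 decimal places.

9.6560

Component means — A: 12.6; B: 9.4; C: 6.2.
E[X] = 0.44·12.6 + 0.2·9.4 + 0.36·6.2 = 9.656.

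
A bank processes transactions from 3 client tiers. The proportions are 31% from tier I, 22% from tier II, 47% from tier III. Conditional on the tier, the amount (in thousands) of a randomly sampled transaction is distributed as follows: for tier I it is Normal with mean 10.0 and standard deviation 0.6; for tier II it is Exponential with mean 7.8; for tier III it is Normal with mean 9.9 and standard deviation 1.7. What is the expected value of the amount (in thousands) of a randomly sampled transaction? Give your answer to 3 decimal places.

Component means — I: 10; II: 7.8; III: 9.9.
E[X] = 0.31·10 + 0.22·7.8 + 0.47·9.9 = 9.469.

9.469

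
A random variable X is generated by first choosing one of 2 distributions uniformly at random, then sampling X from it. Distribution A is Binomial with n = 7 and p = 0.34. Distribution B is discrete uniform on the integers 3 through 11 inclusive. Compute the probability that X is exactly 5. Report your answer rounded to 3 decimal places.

Conditional on each component, P(X = 5): A: 0.0415625; B: 0.111111.
By total probability, P(X = 5) = 0.5·0.0415625 + 0.5·0.111111 = 0.0763368.

0.076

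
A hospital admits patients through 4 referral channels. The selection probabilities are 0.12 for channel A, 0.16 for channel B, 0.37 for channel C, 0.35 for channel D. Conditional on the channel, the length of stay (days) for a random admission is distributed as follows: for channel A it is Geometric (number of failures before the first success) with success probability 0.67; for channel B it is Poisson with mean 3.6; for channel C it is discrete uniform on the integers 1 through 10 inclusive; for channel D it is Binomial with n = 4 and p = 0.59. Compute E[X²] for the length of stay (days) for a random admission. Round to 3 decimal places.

For each component E[X²] = Var + (mean)², giving A: 0.977723; B: 16.56; C: 38.5; D: 6.5372.
Overall E[X²] = 0.12·0.977723 + 0.16·16.56 + 0.37·38.5 + 0.35·6.5372 = 19.2999.

19.300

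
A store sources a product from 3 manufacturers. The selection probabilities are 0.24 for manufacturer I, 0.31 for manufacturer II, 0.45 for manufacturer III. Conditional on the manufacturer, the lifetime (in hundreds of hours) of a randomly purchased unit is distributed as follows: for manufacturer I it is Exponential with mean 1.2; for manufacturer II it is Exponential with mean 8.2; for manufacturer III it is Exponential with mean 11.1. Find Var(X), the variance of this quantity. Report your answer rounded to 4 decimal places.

Per component, I: μ=1.2, E[X²]=2.88; II: μ=8.2, E[X²]=134.48; III: μ=11.1, E[X²]=246.42.
E[X] = 0.24·1.2 + 0.31·8.2 + 0.45·11.1 = 7.825.
E[X²] = 0.24·2.88 + 0.31·134.48 + 0.45·246.42 = 153.269.
Var(X) = E[X²] − (E[X])² = 153.269 − 61.2306 = 92.0384.

92.0384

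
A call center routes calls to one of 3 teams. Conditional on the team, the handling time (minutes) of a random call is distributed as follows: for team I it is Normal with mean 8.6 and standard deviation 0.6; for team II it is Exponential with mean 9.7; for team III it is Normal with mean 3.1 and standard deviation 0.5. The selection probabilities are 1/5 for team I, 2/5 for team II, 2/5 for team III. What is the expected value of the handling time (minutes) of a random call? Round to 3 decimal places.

6.840

Component means — I: 8.6; II: 9.7; III: 3.1.
E[X] = 0.2·8.6 + 0.4·9.7 + 0.4·3.1 = 6.84.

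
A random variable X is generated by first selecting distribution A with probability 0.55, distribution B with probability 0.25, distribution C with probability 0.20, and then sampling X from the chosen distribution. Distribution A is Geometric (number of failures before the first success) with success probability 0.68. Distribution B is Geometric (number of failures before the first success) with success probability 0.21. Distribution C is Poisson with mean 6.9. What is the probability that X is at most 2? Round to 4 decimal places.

0.6651

Conditional on each component, P(X ≤ 2): A: 0.967232; B: 0.506961; C: 0.0319518.
By total probability, P(X ≤ 2) = 0.55·0.967232 + 0.25·0.506961 + 0.2·0.0319518 = 0.665108.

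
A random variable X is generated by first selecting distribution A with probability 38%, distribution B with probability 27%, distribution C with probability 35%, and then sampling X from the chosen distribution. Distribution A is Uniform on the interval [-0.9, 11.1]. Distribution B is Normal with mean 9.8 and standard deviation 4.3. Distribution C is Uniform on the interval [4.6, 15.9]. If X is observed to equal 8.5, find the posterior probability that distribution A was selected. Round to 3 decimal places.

0.366

Likelihoods f(8.5 | ·): A: 0.0833333; B: 0.0886327; C: 0.0884956.
Posterior ∝ prior × likelihood. Numerator for A: 0.38·0.0833333 = 0.0316667.
Normalizing constant: 0.38·0.0833333 + 0.27·0.0886327 + 0.35·0.0884956 = 0.086571.
P(A | observation) = 0.0316667 / 0.086571 = 0.365789.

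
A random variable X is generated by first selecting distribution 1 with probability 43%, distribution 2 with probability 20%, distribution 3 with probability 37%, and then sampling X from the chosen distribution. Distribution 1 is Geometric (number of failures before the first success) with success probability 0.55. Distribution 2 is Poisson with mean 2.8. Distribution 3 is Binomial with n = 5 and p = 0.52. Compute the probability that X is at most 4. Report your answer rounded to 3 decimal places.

Conditional on each component, P(X ≤ 4): 1: 0.981547; 2: 0.847676; 3: 0.96198.
By total probability, P(X ≤ 4) = 0.43·0.981547 + 0.2·0.847676 + 0.37·0.96198 = 0.947533.

0.948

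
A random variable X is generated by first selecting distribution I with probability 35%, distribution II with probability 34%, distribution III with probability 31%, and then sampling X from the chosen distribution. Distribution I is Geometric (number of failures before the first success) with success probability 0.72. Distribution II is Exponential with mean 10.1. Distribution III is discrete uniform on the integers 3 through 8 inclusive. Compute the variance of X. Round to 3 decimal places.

52.064

Per component, I: μ=0.388889, E[X²]=0.691358; II: μ=10.1, E[X²]=204.02; III: μ=5.5, E[X²]=33.1667.
E[X] = 0.35·0.388889 + 0.34·10.1 + 0.31·5.5 = 5.27511.
E[X²] = 0.35·0.691358 + 0.34·204.02 + 0.31·33.1667 = 79.8904.
Var(X) = E[X²] − (E[X])² = 79.8904 − 27.8268 = 52.0636.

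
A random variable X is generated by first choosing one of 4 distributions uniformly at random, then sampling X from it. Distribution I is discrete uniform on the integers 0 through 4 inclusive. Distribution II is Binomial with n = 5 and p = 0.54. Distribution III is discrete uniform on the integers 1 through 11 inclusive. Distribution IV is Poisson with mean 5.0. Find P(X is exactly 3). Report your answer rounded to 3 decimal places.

Conditional on each component, P(X = 3): I: 0.2; II: 0.333194; III: 0.0909091; IV: 0.140374.
By total probability, P(X = 3) = 0.25·0.2 + 0.25·0.333194 + 0.25·0.0909091 + 0.25·0.140374 = 0.191119.

0.191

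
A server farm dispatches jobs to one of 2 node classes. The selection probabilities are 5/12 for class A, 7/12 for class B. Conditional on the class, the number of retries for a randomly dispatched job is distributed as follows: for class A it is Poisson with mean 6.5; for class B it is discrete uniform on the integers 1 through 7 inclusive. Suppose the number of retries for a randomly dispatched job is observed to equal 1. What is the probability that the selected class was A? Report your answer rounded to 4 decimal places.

Likelihoods P(X=1 | ·): A: 0.00977235; B: 0.142857.
Posterior ∝ prior × likelihood. Numerator for A: 0.416667·0.00977235 = 0.00407181.
Normalizing constant: 0.416667·0.00977235 + 0.583333·0.142857 = 0.0874051.
P(A | observation) = 0.00407181 / 0.0874051 = 0.0465855.

0.0466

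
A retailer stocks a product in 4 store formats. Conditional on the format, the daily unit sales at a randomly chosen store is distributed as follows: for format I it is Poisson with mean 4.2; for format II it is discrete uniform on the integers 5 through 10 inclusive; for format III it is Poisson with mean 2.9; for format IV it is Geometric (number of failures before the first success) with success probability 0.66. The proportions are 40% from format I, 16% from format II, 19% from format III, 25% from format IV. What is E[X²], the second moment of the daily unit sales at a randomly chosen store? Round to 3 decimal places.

For each component E[X²] = Var + (mean)², giving I: 21.84; II: 59.1667; III: 11.31; IV: 1.04591.
Overall E[X²] = 0.4·21.84 + 0.16·59.1667 + 0.19·11.31 + 0.25·1.04591 = 20.613.

20.613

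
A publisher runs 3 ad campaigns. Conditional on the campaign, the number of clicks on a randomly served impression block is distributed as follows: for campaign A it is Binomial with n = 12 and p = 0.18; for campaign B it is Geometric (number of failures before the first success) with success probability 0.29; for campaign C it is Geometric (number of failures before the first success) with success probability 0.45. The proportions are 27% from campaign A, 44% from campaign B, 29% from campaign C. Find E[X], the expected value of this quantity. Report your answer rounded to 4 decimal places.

Component means — A: 2.16; B: 2.44828; C: 1.22222.
E[X] = 0.27·2.16 + 0.44·2.44828 + 0.29·1.22222 = 2.01489.

2.0149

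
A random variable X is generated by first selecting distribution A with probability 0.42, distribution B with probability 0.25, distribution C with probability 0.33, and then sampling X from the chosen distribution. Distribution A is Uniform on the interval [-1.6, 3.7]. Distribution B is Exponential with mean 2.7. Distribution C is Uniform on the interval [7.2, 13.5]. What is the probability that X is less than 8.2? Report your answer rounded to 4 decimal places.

Conditional on each component, P(X < 8.2): A: 1; B: 0.952023; C: 0.15873.
By total probability, P(X < 8.2) = 0.42·1 + 0.25·0.952023 + 0.33·0.15873 = 0.710387.

0.7104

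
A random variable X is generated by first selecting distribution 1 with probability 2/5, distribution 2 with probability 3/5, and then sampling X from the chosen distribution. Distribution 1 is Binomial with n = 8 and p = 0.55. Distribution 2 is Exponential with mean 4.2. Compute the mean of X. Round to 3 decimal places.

4.280

Component means — 1: 4.4; 2: 4.2.
E[X] = 0.4·4.4 + 0.6·4.2 = 4.28.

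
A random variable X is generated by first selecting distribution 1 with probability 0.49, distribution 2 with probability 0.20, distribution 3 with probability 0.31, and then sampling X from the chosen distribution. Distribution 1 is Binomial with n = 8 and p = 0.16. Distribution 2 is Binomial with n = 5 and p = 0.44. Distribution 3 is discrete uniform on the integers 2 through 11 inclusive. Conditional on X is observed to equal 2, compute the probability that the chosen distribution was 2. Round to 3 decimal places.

Likelihoods P(X=2 | ·): 1: 0.25181; 2: 0.339993; 3: 0.1.
Posterior ∝ prior × likelihood. Numerator for 2: 0.2·0.339993 = 0.0679985.
Normalizing constant: 0.49·0.25181 + 0.2·0.339993 + 0.31·0.1 = 0.222386.
P(2 | observation) = 0.0679985 / 0.222386 = 0.305768.

0.306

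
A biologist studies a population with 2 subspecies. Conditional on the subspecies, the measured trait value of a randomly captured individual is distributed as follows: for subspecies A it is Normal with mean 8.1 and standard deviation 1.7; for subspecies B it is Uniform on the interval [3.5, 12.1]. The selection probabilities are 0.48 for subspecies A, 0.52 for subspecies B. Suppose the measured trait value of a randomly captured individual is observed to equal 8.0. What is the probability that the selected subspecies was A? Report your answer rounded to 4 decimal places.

0.6503

Likelihoods f(8.0 | ·): A: 0.234266; B: 0.116279.
Posterior ∝ prior × likelihood. Numerator for A: 0.48·0.234266 = 0.112448.
Normalizing constant: 0.48·0.234266 + 0.52·0.116279 = 0.172913.
P(A | observation) = 0.112448 / 0.172913 = 0.650315.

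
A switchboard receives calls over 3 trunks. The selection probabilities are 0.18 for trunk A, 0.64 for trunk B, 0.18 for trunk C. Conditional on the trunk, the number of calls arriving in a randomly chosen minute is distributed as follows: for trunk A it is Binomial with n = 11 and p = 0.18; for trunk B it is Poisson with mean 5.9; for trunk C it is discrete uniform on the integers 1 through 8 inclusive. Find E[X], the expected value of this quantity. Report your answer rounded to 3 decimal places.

4.942

Component means — A: 1.98; B: 5.9; C: 4.5.
E[X] = 0.18·1.98 + 0.64·5.9 + 0.18·4.5 = 4.9424.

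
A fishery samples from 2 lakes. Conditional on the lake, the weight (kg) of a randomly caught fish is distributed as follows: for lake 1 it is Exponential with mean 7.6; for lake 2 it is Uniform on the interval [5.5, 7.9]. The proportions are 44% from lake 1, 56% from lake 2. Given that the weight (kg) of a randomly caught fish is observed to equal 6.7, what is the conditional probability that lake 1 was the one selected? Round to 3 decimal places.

0.093

Likelihoods f(6.7 | ·): 1: 0.0544906; 2: 0.416667.
Posterior ∝ prior × likelihood. Numerator for 1: 0.44·0.0544906 = 0.0239759.
Normalizing constant: 0.44·0.0544906 + 0.56·0.416667 = 0.257309.
P(1 | observation) = 0.0239759 / 0.257309 = 0.0931792.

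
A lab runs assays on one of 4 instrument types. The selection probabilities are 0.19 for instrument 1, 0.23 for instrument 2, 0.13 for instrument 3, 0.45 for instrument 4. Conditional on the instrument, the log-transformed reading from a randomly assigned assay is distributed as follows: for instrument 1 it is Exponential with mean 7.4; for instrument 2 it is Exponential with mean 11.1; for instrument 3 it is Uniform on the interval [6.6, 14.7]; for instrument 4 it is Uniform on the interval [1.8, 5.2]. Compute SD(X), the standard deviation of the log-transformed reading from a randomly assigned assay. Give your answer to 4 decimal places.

Per component, 1: μ=7.4, E[X²]=109.52; 2: μ=11.1, E[X²]=246.42; 3: μ=10.65, E[X²]=118.89; 4: μ=3.5, E[X²]=13.2133.
E[X] = 0.19·7.4 + 0.23·11.1 + 0.13·10.65 + 0.45·3.5 = 6.9185.
E[X²] = 0.19·109.52 + 0.23·246.42 + 0.13·118.89 + 0.45·13.2133 = 98.8871.
Var(X) = E[X²] − (E[X])² = 98.8871 − 47.8656 = 51.0215.
SD(X) = √51.0215 = 7.14293.

7.1429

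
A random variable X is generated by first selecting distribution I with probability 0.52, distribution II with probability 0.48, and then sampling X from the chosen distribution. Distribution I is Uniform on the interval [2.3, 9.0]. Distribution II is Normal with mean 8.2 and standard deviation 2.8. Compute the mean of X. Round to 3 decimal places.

6.874

Component means — I: 5.65; II: 8.2.
E[X] = 0.52·5.65 + 0.48·8.2 = 6.874.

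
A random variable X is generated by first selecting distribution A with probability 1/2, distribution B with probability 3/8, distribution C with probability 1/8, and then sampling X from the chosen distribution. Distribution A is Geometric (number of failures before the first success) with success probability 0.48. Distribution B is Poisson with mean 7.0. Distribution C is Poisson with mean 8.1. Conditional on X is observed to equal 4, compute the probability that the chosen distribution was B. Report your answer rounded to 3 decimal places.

Likelihoods P(X=4 | ·): A: 0.0350958; B: 0.0912262; C: 0.0544432.
Posterior ∝ prior × likelihood. Numerator for B: 0.375·0.0912262 = 0.0342098.
Normalizing constant: 0.5·0.0350958 + 0.375·0.0912262 + 0.125·0.0544432 = 0.0585631.
P(B | observation) = 0.0342098 / 0.0585631 = 0.584153.

0.584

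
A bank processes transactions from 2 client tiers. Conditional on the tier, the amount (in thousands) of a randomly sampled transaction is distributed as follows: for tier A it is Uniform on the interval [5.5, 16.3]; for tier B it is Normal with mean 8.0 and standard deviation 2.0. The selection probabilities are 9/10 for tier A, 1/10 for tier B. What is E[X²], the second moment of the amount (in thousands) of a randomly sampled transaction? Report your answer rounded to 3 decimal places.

For each component E[X²] = Var + (mean)², giving A: 128.53; B: 68.
Overall E[X²] = 0.9·128.53 + 0.1·68 = 122.477.

122.477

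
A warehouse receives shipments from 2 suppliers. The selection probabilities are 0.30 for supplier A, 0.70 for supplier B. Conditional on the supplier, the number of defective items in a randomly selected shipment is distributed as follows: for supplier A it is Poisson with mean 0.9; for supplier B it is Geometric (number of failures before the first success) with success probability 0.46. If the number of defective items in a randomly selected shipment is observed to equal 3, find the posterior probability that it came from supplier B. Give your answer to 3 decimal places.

Likelihoods P(X=3 | ·): A: 0.0493982; B: 0.0724334.
Posterior ∝ prior × likelihood. Numerator for B: 0.7·0.0724334 = 0.0507034.
Normalizing constant: 0.3·0.0493982 + 0.7·0.0724334 = 0.0655229.
P(B | observation) = 0.0507034 / 0.0655229 = 0.773828.

0.774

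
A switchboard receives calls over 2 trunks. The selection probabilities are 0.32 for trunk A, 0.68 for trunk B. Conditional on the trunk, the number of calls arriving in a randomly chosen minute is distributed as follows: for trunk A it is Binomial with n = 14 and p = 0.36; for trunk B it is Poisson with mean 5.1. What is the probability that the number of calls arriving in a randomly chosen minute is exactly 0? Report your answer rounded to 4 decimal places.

0.0048

Conditional on each trunk, P(X = 0): A: 0.00193428; B: 0.00609675.
By total probability, P(X = 0) = 0.32·0.00193428 + 0.68·0.00609675 = 0.00476476.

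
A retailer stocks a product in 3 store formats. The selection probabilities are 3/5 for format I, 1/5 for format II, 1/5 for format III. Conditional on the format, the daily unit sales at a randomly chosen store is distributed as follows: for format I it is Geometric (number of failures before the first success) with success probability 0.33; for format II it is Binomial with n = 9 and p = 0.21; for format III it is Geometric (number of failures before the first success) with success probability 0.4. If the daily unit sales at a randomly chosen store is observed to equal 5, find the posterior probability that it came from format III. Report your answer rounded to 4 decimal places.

Likelihoods P(X=5 | ·): I: 0.0445541; II: 0.0200436; III: 0.031104.
Posterior ∝ prior × likelihood. Numerator for III: 0.2·0.031104 = 0.0062208.
Normalizing constant: 0.6·0.0445541 + 0.2·0.0200436 + 0.2·0.031104 = 0.036962.
P(III | observation) = 0.0062208 / 0.036962 = 0.168303.

0.1683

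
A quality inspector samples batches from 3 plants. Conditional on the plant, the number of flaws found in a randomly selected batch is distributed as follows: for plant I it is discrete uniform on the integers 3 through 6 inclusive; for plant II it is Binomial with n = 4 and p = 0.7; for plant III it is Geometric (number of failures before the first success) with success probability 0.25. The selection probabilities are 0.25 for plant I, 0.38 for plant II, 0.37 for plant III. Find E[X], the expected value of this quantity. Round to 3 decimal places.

3.299

Component means — I: 4.5; II: 2.8; III: 3.
E[X] = 0.25·4.5 + 0.38·2.8 + 0.37·3 = 3.299.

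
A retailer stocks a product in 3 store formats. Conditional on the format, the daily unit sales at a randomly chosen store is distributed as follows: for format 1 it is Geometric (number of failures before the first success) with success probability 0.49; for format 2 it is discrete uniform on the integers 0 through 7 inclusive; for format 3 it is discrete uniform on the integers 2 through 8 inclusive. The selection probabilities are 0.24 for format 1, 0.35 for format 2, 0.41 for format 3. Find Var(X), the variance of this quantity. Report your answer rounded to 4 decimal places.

6.3606

Per component, 1: μ=1.04082, E[X²]=3.20741; 2: μ=3.5, E[X²]=17.5; 3: μ=5, E[X²]=29.
E[X] = 0.24·1.04082 + 0.35·3.5 + 0.41·5 = 3.5248.
E[X²] = 0.24·3.20741 + 0.35·17.5 + 0.41·29 = 18.7848.
Var(X) = E[X²] − (E[X])² = 18.7848 − 12.4242 = 6.36059.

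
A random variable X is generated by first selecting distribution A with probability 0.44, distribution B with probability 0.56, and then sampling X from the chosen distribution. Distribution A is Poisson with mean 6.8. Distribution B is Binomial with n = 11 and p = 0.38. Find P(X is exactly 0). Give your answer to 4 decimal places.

Conditional on each component, P(X = 0): A: 0.00111378; B: 0.00520366.
By total probability, P(X = 0) = 0.44·0.00111378 + 0.56·0.00520366 = 0.00340411.

0.0034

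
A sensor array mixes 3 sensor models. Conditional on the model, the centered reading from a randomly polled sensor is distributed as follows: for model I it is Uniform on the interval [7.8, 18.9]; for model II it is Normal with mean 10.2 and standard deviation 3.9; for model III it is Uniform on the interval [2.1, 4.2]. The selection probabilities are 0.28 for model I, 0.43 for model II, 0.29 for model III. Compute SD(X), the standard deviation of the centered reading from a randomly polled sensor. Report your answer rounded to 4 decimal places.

Per component, I: μ=13.35, E[X²]=188.49; II: μ=10.2, E[X²]=119.25; III: μ=3.15, E[X²]=10.29.
E[X] = 0.28·13.35 + 0.43·10.2 + 0.29·3.15 = 9.0375.
E[X²] = 0.28·188.49 + 0.43·119.25 + 0.29·10.29 = 107.039.
Var(X) = E[X²] − (E[X])² = 107.039 − 81.6764 = 25.3624.
SD(X) = √25.3624 = 5.03611.

5.0361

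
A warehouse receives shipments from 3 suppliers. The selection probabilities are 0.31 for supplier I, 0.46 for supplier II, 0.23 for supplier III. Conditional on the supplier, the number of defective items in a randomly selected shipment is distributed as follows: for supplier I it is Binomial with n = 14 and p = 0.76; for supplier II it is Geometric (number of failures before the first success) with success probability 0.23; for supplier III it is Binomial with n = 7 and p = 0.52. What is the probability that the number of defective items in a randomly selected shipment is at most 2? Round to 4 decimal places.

Conditional on each supplier, P(X ≤ 2): I: 2.01493e-06; II: 0.543467; III: 0.195078.
By total probability, P(X ≤ 2) = 0.31·2.01493e-06 + 0.46·0.543467 + 0.23·0.195078 = 0.294863.

0.2949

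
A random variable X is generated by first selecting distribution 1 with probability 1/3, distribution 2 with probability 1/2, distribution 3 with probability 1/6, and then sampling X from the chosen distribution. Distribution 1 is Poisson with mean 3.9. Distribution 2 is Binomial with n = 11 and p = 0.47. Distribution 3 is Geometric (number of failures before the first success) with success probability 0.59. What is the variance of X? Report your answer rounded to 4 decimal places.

Per component, 1: μ=3.9, E[X²]=19.11; 2: μ=5.17, E[X²]=29.469; 3: μ=0.694915, E[X²]=1.66073.
E[X] = 0.333333·3.9 + 0.5·5.17 + 0.166667·0.694915 = 4.00082.
E[X²] = 0.333333·19.11 + 0.5·29.469 + 0.166667·1.66073 = 21.3813.
Var(X) = E[X²] − (E[X])² = 21.3813 − 16.0066 = 5.37473.

5.3747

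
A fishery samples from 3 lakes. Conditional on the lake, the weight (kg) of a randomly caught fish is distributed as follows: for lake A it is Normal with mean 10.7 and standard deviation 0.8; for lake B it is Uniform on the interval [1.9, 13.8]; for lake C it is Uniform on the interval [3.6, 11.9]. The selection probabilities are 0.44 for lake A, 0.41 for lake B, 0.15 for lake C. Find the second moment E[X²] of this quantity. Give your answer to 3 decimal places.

90.631

For each component E[X²] = Var + (mean)², giving A: 115.13; B: 73.4233; C: 65.8033.
Overall E[X²] = 0.44·115.13 + 0.41·73.4233 + 0.15·65.8033 = 90.6313.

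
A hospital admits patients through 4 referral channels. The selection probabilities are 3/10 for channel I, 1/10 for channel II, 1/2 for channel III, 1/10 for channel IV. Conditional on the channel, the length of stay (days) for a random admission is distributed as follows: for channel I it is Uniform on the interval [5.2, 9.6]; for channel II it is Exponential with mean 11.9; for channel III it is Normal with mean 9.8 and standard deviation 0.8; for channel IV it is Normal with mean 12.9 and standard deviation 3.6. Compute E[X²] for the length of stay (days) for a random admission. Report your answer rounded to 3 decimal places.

For each component E[X²] = Var + (mean)², giving I: 56.3733; II: 283.22; III: 96.68; IV: 179.37.
Overall E[X²] = 0.3·56.3733 + 0.1·283.22 + 0.5·96.68 + 0.1·179.37 = 111.511.

111.511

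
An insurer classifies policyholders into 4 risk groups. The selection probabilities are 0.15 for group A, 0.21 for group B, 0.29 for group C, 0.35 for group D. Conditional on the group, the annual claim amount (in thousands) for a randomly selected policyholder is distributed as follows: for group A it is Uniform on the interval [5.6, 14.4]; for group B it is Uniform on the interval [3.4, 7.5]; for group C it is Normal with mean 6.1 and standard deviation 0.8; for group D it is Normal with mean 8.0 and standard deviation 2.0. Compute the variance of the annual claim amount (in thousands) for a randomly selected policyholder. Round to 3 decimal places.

5.242

Per component, A: μ=10, E[X²]=106.453; B: μ=5.45, E[X²]=31.1033; C: μ=6.1, E[X²]=37.85; D: μ=8, E[X²]=68.
E[X] = 0.15·10 + 0.21·5.45 + 0.29·6.1 + 0.35·8 = 7.2135.
E[X²] = 0.15·106.453 + 0.21·31.1033 + 0.29·37.85 + 0.35·68 = 57.2762.
Var(X) = E[X²] − (E[X])² = 57.2762 − 52.0346 = 5.24162.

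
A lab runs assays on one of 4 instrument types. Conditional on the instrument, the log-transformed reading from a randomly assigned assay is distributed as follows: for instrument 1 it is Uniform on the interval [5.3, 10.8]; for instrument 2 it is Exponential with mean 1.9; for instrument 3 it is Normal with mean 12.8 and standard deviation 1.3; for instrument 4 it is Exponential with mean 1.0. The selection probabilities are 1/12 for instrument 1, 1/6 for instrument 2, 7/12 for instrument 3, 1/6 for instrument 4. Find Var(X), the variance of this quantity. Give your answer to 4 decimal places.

Per component, 1: μ=8.05, E[X²]=67.3233; 2: μ=1.9, E[X²]=7.22; 3: μ=12.8, E[X²]=165.53; 4: μ=1, E[X²]=2.
E[X] = 0.0833333·8.05 + 0.166667·1.9 + 0.583333·12.8 + 0.166667·1 = 8.62083.
E[X²] = 0.0833333·67.3233 + 0.166667·7.22 + 0.583333·165.53 + 0.166667·2 = 103.706.
Var(X) = E[X²] − (E[X])² = 103.706 − 74.3188 = 29.3873.

29.3873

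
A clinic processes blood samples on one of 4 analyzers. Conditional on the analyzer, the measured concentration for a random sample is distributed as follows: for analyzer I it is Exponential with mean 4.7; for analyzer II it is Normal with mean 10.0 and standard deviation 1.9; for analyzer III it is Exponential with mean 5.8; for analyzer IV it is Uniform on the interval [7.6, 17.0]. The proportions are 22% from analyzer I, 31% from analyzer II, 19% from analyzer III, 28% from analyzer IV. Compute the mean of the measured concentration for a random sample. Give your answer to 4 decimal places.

8.6800

Component means — I: 4.7; II: 10; III: 5.8; IV: 12.3.
E[X] = 0.22·4.7 + 0.31·10 + 0.19·5.8 + 0.28·12.3 = 8.68.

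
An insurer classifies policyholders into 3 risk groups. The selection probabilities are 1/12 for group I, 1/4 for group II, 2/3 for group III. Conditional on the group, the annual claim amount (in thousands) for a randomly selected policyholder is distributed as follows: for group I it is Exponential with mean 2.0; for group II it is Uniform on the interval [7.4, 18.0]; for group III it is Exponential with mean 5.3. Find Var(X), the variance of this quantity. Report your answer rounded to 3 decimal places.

Per component, I: μ=2, E[X²]=8; II: μ=12.7, E[X²]=170.653; III: μ=5.3, E[X²]=56.18.
E[X] = 0.0833333·2 + 0.25·12.7 + 0.666667·5.3 = 6.875.
E[X²] = 0.0833333·8 + 0.25·170.653 + 0.666667·56.18 = 80.7833.
Var(X) = E[X²] − (E[X])² = 80.7833 − 47.2656 = 33.5177.

33.518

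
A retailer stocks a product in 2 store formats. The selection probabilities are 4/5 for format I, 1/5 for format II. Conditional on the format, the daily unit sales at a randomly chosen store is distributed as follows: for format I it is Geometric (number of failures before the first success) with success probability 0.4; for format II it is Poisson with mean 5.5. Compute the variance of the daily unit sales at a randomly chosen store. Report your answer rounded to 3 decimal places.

Per component, I: μ=1.5, E[X²]=6; II: μ=5.5, E[X²]=35.75.
E[X] = 0.8·1.5 + 0.2·5.5 = 2.3.
E[X²] = 0.8·6 + 0.2·35.75 = 11.95.
Var(X) = E[X²] − (E[X])² = 11.95 − 5.29 = 6.66.

6.660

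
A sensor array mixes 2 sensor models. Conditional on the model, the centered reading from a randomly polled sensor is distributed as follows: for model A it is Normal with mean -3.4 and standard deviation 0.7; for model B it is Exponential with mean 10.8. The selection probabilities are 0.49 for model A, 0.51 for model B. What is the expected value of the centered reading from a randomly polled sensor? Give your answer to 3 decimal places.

3.842

Component means — A: -3.4; B: 10.8.
E[X] = 0.49·-3.4 + 0.51·10.8 = 3.842.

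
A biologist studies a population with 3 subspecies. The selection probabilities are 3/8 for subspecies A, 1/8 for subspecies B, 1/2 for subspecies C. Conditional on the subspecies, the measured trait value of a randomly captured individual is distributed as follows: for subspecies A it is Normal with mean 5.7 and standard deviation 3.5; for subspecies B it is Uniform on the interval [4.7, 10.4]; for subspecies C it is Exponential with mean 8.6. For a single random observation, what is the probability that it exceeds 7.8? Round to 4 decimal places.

0.3617

Conditional on each subspecies, P(X > 7.8): A: 0.274253; B: 0.45614; C: 0.403743.
By total probability, P(X > 7.8) = 0.375·0.274253 + 0.125·0.45614 + 0.5·0.403743 = 0.361734.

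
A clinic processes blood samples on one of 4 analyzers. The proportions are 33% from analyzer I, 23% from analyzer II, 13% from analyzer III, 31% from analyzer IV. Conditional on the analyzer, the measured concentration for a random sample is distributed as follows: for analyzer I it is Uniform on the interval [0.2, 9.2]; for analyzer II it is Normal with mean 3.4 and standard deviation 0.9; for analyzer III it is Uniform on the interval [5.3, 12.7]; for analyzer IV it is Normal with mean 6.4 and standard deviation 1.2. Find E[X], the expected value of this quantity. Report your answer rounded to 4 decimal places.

Component means — I: 4.7; II: 3.4; III: 9; IV: 6.4.
E[X] = 0.33·4.7 + 0.23·3.4 + 0.13·9 + 0.31·6.4 = 5.487.

5.4870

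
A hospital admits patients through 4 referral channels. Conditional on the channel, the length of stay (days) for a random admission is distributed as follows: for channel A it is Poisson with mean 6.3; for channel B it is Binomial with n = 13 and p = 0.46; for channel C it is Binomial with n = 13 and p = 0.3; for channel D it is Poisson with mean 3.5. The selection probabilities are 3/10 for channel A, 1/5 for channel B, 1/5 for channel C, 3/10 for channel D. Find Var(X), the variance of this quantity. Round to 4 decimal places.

5.7409

Per component, A: μ=6.3, E[X²]=45.99; B: μ=5.98, E[X²]=38.9896; C: μ=3.9, E[X²]=17.94; D: μ=3.5, E[X²]=15.75.
E[X] = 0.3·6.3 + 0.2·5.98 + 0.2·3.9 + 0.3·3.5 = 4.916.
E[X²] = 0.3·45.99 + 0.2·38.9896 + 0.2·17.94 + 0.3·15.75 = 29.9079.
Var(X) = E[X²] − (E[X])² = 29.9079 − 24.1671 = 5.74086.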